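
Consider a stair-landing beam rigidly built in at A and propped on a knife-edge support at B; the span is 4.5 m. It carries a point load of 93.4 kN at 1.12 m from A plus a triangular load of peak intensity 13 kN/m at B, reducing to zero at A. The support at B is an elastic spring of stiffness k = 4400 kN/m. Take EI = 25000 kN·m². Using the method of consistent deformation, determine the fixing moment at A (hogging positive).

M_A = 101.2 kN·m

Choose R_B as the redundant. The primary structure is the cantilever fixed at A.
Primary-structure tip deflection at B by superposition:
  point load 93.4 at a = 1.12: Pa²(3L − a)/(6EI) = 241.7/EI
  triangular load, peak 13 at the free end: 11w₀L⁴/(120EI) = 488.7/EI
  δ_0 = 730.4/EI
Flexibility coefficient — unit upward force at B: δ_{BB} = L³/(3EI) = 30.38/EI.
With EI = 25000 kN·m²: δ_0 = 0.029216 m and δ_{BB} = 0.001215 m/kN.
Compatibility — the spring shortens by R_B/k under the reaction it provides: δ_0 − R_B·δ_{BB} = R_B/k. With 1/k = 0.000227 m/kN, R_B = δ_0 / (δ_{BB} + 1/k) = 0.029216 / (0.001215 + 0.000227) = 20.26 kN.
Moment equilibrium about A: M_A = Σ(load moments about A) − R_B·L = 192.4 − 20.26×4.5 = 101.2 kN·m.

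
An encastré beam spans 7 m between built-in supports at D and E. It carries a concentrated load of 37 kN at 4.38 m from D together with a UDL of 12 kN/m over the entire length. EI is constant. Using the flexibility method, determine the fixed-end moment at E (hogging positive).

Take the two fixed-end moments M_D, M_E as redundants; the released structure is the simple span DE.
Simple-span end rotations at D and E under the given loads:
  at D: point load 37 at a = 4.38: Pab(L + b)/(6LEI) = 97.25/EI
  at E: point load 37 at a = 4.38: Pab(L + a)/(6LEI) = 115/EI
  at D: UDL 12: wL³/(24EI) = 171.5/EI
  at E: UDL 12: wL³/(24EI) = 171.5/EI
  θ_D0 = 268.8/EI,  θ_E0 = 286.5/EI
Flexibility coefficients: a unit moment at one end gives L/(3EI) there and L/(6EI) at the far end, so f₁₁ = f₂₂ = 2.333/EI and f₁₂ = f₂₁ = 1.167/EI.
Compatibility — zero rotation at each built-in end:
  2.333 M_D + 1.167 M_E = 268.8
  1.167 M_D + 2.333 M_E = 286.5
Solving the pair gives M_D = 71.7 kN·m and M_E = 86.95 kN·m (hogging).

M_E = 86.95 kN·m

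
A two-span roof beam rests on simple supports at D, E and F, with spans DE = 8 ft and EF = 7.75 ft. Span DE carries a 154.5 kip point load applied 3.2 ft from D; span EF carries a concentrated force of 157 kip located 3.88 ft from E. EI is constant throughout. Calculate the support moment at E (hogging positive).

M_E = 217.7 kip·ft

Release continuity at E by inserting a hinge; the redundant is the internal moment M_E. The primary structure is two simply-supported spans DE and EF.
Discontinuity in slope at E on the released structure — sum the simple-span end rotations:
  span DE: point load 154.5 at a = 3.2: Pab(L + a)/(6LEI) = 553.7/EI
  span EF: point load 157 at a = 3.88: Pab(L + b)/(6LEI) = 589.1/EI
  relative rotation θ_0 = (553.7 + 589.1)/EI = 1143/EI
A unit hogging moment at E produces rotation L₁/(3EI) + L₂/(3EI) = 5.25/EI.
Slope continuity at E: θ_0 = M_E·5.25/EI, so M_E = 1143/5.25 = 217.7 kip·ft (hogging).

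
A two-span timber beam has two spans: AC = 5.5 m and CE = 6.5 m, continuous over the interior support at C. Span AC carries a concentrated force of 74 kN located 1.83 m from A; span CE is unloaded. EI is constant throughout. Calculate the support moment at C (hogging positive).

M_C = 27.6 kN·m

Insert a hinge at C; M_C is the redundant, and each span becomes simply supported.
Rotations at C on the released spans (each span's end-slope, ×1/EI):
  span AC: point load 74 at a = 1.83: Pab(L + a)/(6LEI) = 110.4/EI
  relative rotation θ_0 = (110.4 + 0)/EI = 110.4/EI
A unit hogging moment at C produces rotation L₁/(3EI) + L₂/(3EI) = 4/EI.
Compatibility: M_C·(L₁+L₂)/(3EI) = θ_0, giving M_C = 27.6 kN·m (hogging).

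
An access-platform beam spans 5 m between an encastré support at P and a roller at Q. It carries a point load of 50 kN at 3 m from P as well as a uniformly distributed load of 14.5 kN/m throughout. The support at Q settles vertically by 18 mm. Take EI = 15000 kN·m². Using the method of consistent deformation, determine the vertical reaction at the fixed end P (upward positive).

R_P = 80.19 kN

Choose R_Q as the redundant. The primary structure is the cantilever fixed at P.
Deflection at Q on the released cantilever, summing each load's contribution:
  point load 50 at a = 3: Pa²(3L − a)/(6EI) = 900/EI
  UDL 14.5: wL⁴/(8EI) = 1133/EI
  δ_0 = 2033/EI
Flexibility coefficient — unit upward force at Q: δ_{QQ} = L³/(3EI) = 41.67/EI.
With EI = 15000 kN·m²: δ_0 = 0.13552 m and δ_{QQ} = 0.002778 m/kN.
Compatibility — the beam at Q must follow the support down by 0.018 m: δ_0 − R_Q·δ_{QQ} = 0.018, so R_Q = (0.13552 − 0.018)/0.002778 = 42.31 kN.
Vertical equilibrium: R_P = ΣP − R_Q = 122.5 − 42.31 = 80.19 kN.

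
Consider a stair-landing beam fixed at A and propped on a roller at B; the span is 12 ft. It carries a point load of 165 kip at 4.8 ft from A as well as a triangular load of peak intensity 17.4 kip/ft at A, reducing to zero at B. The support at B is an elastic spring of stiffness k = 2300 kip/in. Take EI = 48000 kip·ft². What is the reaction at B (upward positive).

Choose R_B as the redundant. The primary structure is the cantilever fixed at A.
Free-end deflection of the primary structure under the applied loading (downward +):
  point load 165 at a = 4.8: Pa²(3L − a)/(6EI) = 19768/EI
  triangular load, peak 17.4 at the fixed end: w₀L⁴/(30EI) = 12027/EI
  δ_0 = 31795/EI
Tip deflection under a unit load at B: L³/(3EI) = 576/EI.
With EI = 48000 kip·ft²: δ_0 = 0.6624 ft and δ_{BB} = 0.012 ft/kip.
Compatibility — the spring shortens by R_B/k under the reaction it provides: δ_0 − R_B·δ_{BB} = R_B/k. With 1/k = 1/(2300×12) ft/kip = 0.000036 ft/kip, R_B = δ_0 / (δ_{BB} + 1/k) = 0.6624 / (0.012 + 0.000036) = 55.03 kip.

R_B = 55.03 kip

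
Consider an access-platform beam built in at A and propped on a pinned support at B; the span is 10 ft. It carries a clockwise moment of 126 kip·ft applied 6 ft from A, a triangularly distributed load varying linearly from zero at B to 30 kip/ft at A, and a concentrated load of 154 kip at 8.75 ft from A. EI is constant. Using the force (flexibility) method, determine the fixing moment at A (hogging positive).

Choose R_B as the redundant. The primary structure is the cantilever fixed at A.
Primary-structure tip deflection at B by superposition:
  clockwise couple 126 at a = 6: M₀a(2L − a)/(2EI) = 5292/EI
  triangular load, peak 30 at the fixed end: w₀L⁴/(30EI) = 10000/EI
  point load 154 at a = 8.75: Pa²(3L − a)/(6EI) = 41758/EI
  δ_0 = 57050/EI
Flexibility coefficient — unit upward force at B: δ_{BB} = L³/(3EI) = 333.3/EI.
Compatibility at B: δ_0 − R_B·δ_{BB} = 0, so R_B = 57050/333.3 = 171.2 kip.
Moment equilibrium about A: M_A = Σ(load moments about A) − R_B·L = 1974 − 171.2×10 = 262 kip·ft.

M_A = 262 kip·ft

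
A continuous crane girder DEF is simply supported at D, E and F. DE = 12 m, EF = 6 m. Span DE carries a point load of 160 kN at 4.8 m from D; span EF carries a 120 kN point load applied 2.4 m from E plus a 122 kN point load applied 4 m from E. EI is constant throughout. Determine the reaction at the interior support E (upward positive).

R_E = 251 kN

Take M_E as the redundant. Released structure: two simple spans DE and EF with a hinge at E.
Rotations at E on the released spans (each span's end-slope, ×1/EI):
  span DE: point load 160 at a = 4.8: Pab(L + a)/(6LEI) = 1290/EI
  span EF: point load 120 at a = 2.4: Pab(L + b)/(6LEI) = 276.5/EI
  span EF: point load 122 at a = 4: Pab(L + b)/(6LEI) = 216.9/EI
  relative rotation θ_0 = (1290 + 493.4)/EI = 1784/EI
A unit hogging moment at E produces rotation L₁/(3EI) + L₂/(3EI) = 6/EI.
Compatibility: M_E·(L₁+L₂)/(3EI) = θ_0, giving M_E = 297.3 kN·m (hogging).
Span DE, ΣM about D with M_E applied at E: R_E^{DE}·12 = 768 + 297.3, so R_E^{DE} = 88.77 kN and R_D = 160 − 88.77 = 71.23 kN.
Span EF, ΣM about F: R_E^{EF}·6 = 676 + 297.3, so R_E^{EF} = 162.2 kN and R_F = 242 − 162.2 = 79.79 kN.
R_E = 88.77 + 162.2 = 251 kN.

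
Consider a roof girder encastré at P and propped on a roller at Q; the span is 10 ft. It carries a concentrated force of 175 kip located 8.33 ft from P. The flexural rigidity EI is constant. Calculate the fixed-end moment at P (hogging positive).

Take the reaction at Q as the redundant and release it; the primary structure is a cantilever fixed at P.
Primary-structure tip deflection at Q by superposition:
  point load 175 at a = 8.33: Pa²(3L − a)/(6EI) = 43857/EI
Flexibility coefficient — unit upward force at Q: δ_{QQ} = L³/(3EI) = 333.3/EI.
The prop prevents deflection at Q: R_Q = δ_0/δ_{QQ} = 43857/333.3 = 131.6 kip.
Moment equilibrium about P: M_P = Σ(load moments about P) − R_Q·L = 1458 − 131.6×10 = 142 kip·ft.

M_P = 142 kip·ft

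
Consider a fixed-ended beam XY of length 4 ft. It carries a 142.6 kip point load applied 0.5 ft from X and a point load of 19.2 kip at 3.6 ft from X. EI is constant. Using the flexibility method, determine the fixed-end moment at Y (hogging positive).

Take the two fixed-end moments M_X, M_Y as redundants; the released structure is the simple span XY.
End rotations of the released simple span under the applied load (×1/EI):
  at X: point load 142.6 at a = 0.5: Pab(L + b)/(6LEI) = 77.98/EI
  at Y: point load 142.6 at a = 0.5: Pab(L + a)/(6LEI) = 46.79/EI
  at X: point load 19.2 at a = 3.6: Pab(L + b)/(6LEI) = 5.069/EI
  at Y: point load 19.2 at a = 3.6: Pab(L + a)/(6LEI) = 8.755/EI
  θ_X0 = 83.05/EI,  θ_Y0 = 55.55/EI
Flexibility coefficients: a unit moment at one end gives L/(3EI) there and L/(6EI) at the far end, so f₁₁ = f₂₂ = 1.333/EI and f₁₂ = f₂₁ = 0.6667/EI.
Compatibility — zero rotation at each built-in end:
  1.333 M_X + 0.6667 M_Y = 83.05
  0.6667 M_X + 1.333 M_Y = 55.55
Solving the pair gives M_X = 55.28 kip·ft and M_Y = 14.02 kip·ft (hogging).

M_Y = 14.02 kip·ft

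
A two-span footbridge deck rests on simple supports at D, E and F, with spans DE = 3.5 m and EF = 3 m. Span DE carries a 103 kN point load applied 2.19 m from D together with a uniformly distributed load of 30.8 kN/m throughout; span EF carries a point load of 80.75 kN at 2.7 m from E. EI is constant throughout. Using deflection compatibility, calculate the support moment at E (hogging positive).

Release continuity at E by inserting a hinge; the redundant is the internal moment M_E. The primary structure is two simply-supported spans DE and EF.
Discontinuity in slope at E on the released structure — sum the simple-span end rotations:
  span DE: point load 103 at a = 2.19: Pab(L + a)/(6LEI) = 80.07/EI
  span DE: UDL 30.8: wL³/(24EI) = 55.02/EI
  span EF: point load 80.75 at a = 2.7: Pab(L + b)/(6LEI) = 11.99/EI
  relative rotation θ_0 = (135.1 + 11.99)/EI = 147.1/EI
A unit hogging moment at E produces rotation L₁/(3EI) + L₂/(3EI) = 2.167/EI.
Slope continuity at E: θ_0 = M_E·2.167/EI, so M_E = 147.1/2.167 = 67.88 kN·m (hogging).

M_E = 67.88 kN·m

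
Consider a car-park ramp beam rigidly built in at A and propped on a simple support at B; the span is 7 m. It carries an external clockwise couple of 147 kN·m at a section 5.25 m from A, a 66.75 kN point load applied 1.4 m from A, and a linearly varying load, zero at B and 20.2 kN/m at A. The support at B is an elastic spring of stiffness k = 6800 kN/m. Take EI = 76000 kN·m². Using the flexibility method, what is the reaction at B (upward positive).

Remove the prop at B; the released (primary) structure is a cantilever built in at A.
Free-end deflection of the primary structure under the applied loading (downward +):
  clockwise couple 147 at a = 5.25: M₀a(2L − a)/(2EI) = 3376/EI
  point load 66.75 at a = 1.4: Pa²(3L − a)/(6EI) = 427.4/EI
  triangular load, peak 20.2 at the fixed end: w₀L⁴/(30EI) = 1617/EI
  δ_0 = 5420/EI
Flexibility coefficient — unit upward force at B: δ_{BB} = L³/(3EI) = 114.3/EI.
With EI = 76000 kN·m²: δ_0 = 0.071322 m and δ_{BB} = 0.001504 m/kN.
Compatibility — the spring shortens by R_B/k under the reaction it provides: δ_0 − R_B·δ_{BB} = R_B/k. With 1/k = 0.000147 m/kN, R_B = δ_0 / (δ_{BB} + 1/k) = 0.071322 / (0.001504 + 0.000147) = 43.19 kN.

R_B = 43.19 kN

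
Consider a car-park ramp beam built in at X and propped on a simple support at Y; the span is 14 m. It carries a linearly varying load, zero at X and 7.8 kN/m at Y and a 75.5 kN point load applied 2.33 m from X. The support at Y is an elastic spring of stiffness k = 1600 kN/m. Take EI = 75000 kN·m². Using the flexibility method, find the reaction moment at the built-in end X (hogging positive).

Remove the prop at Y; the released (primary) structure is a cantilever built in at X.
Deflection at Y on the released cantilever, summing each load's contribution:
  triangular load, peak 7.8 at the free end: 11w₀L⁴/(120EI) = 27467/EI
  point load 75.5 at a = 2.33: Pa²(3L − a)/(6EI) = 2710/EI
  δ_0 = 30177/EI
Flexibility coefficient — unit upward force at Y: δ_{YY} = L³/(3EI) = 914.7/EI.
With EI = 75000 kN·m²: δ_0 = 0.40237 m and δ_{YY} = 0.012196 m/kN.
Compatibility — the spring shortens by R_Y/k under the reaction it provides: δ_0 − R_Y·δ_{YY} = R_Y/k. With 1/k = 0.000625 m/kN, R_Y = δ_0 / (δ_{YY} + 1/k) = 0.40237 / (0.012196 + 0.000625) = 31.38 kN.
Moment equilibrium about X: M_X = Σ(load moments about X) − R_Y·L = 685.5 − 31.38×14 = 246.1 kN·m.

M_X = 246.1 kN·m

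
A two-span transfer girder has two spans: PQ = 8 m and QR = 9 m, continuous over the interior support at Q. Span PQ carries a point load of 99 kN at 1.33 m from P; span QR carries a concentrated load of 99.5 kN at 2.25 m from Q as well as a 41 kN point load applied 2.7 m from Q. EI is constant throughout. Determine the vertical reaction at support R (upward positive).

R_R = 21.31 kN

Take M_Q as the redundant. Released structure: two simple spans PQ and QR with a hinge at Q.
Rotations at Q on the released spans (each span's end-slope, ×1/EI):
  span PQ: point load 99 at a = 1.33: Pab(L + a)/(6LEI) = 170.7/EI
  span QR: point load 99.5 at a = 2.25: Pab(L + b)/(6LEI) = 440.8/EI
  span QR: point load 41 at a = 2.7: Pab(L + b)/(6LEI) = 197.6/EI
  relative rotation θ_0 = (170.7 + 638.4)/EI = 809.1/EI
A unit hogging moment at Q produces rotation L₁/(3EI) + L₂/(3EI) = 5.667/EI.
Slope continuity at Q: θ_0 = M_Q·5.667/EI, so M_Q = 809.1/5.667 = 142.8 kN·m (hogging).
Span QR, ΣM about R: R_Q^{QR}·9 = 929.9 + 142.8, so R_Q^{QR} = 119.2 kN and R_R = 140.5 − 119.2 = 21.31 kN.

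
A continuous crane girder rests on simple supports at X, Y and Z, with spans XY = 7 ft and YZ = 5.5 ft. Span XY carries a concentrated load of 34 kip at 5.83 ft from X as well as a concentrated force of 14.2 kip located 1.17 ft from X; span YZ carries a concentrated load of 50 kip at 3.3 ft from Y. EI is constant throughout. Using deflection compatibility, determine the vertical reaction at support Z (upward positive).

Release continuity at Y by inserting a hinge; the redundant is the internal moment M_Y. The primary structure is two simply-supported spans XY and YZ.
Rotations at Y on the released spans (each span's end-slope, ×1/EI):
  span XY: point load 34 at a = 5.83: Pab(L + a)/(6LEI) = 70.85/EI
  span XY: point load 14.2 at a = 1.17: Pab(L + a)/(6LEI) = 18.84/EI
  span YZ: point load 50 at a = 3.3: Pab(L + b)/(6LEI) = 84.7/EI
  relative rotation θ_0 = (89.69 + 84.7)/EI = 174.4/EI
A unit hogging moment at Y produces rotation L₁/(3EI) + L₂/(3EI) = 4.167/EI.
Slope continuity at Y: θ_0 = M_Y·4.167/EI, so M_Y = 174.4/4.167 = 41.85 kip·ft (hogging).
Span YZ, ΣM about Z: R_Y^{YZ}·5.5 = 110 + 41.85, so R_Y^{YZ} = 27.61 kip and R_Z = 50 − 27.61 = 22.39 kip.

R_Z = 22.39 kip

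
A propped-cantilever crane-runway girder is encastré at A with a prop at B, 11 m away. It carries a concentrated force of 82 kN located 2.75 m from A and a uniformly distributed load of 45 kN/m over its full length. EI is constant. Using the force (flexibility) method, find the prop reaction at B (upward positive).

Choose R_B as the redundant. The primary structure is the cantilever fixed at A.
Deflection at B on the released cantilever, summing each load's contribution:
  point load 82 at a = 2.75: Pa²(3L − a)/(6EI) = 3126/EI
  UDL 45: wL⁴/(8EI) = 82356/EI
  δ_0 = 85482/EI
Flexibility coefficient — unit upward force at B: δ_{BB} = L³/(3EI) = 443.7/EI.
The prop prevents deflection at B: R_B = δ_0/δ_{BB} = 85482/443.7 = 192.7 kN.

R_B = 192.7 kN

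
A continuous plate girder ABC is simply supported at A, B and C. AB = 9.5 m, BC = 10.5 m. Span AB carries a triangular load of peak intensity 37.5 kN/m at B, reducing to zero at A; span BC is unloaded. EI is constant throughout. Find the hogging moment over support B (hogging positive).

Take M_B as the redundant. Released structure: two simple spans AB and BC with a hinge at B.
Discontinuity in slope at B on the released structure — sum the simple-span end rotations:
  span AB: triangular load, peak 37.5: w₀L³/(45EI) = 714.5/EI
  relative rotation θ_0 = (714.5 + 0)/EI = 714.5/EI
A unit hogging moment at B produces rotation L₁/(3EI) + L₂/(3EI) = 6.667/EI.
Slope continuity at B: θ_0 = M_B·6.667/EI, so M_B = 714.5/6.667 = 107.2 kN·m (hogging).

M_B = 107.2 kN·m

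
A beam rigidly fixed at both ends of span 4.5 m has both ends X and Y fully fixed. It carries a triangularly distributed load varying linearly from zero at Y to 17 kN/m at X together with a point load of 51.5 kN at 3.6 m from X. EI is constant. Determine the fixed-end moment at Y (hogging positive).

M_Y = 41.14 kN·m

Release both end moments; the primary structure is a simply-supported span XY with redundants M_X and M_Y.
End rotations of the released simple span under the applied load (×1/EI):
  at X: triangular load, peak 17: w₀L³/(45EI) = 34.42/EI
  at Y: triangular load, peak 17: 7w₀L³/(360EI) = 30.12/EI
  at X: point load 51.5 at a = 3.6: Pab(L + b)/(6LEI) = 33.37/EI
  at Y: point load 51.5 at a = 3.6: Pab(L + a)/(6LEI) = 50.06/EI
  θ_X0 = 67.8/EI,  θ_Y0 = 80.18/EI
Flexibility coefficients: a unit moment at one end gives L/(3EI) there and L/(6EI) at the far end, so f₁₁ = f₂₂ = 1.5/EI and f₁₂ = f₂₁ = 0.75/EI.
Compatibility — zero rotation at each built-in end:
  1.5 M_X + 0.75 M_Y = 67.8
  0.75 M_X + 1.5 M_Y = 80.18
Solving the pair gives M_X = 24.63 kN·m and M_Y = 41.14 kN·m (hogging).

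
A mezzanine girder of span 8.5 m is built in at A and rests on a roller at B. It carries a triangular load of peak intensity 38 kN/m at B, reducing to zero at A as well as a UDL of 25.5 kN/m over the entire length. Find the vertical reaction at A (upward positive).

Choose R_B as the redundant. The primary structure is the cantilever fixed at A.
Primary-structure tip deflection at B by superposition:
  triangular load, peak 38 at the free end: 11w₀L⁴/(120EI) = 18183/EI
  UDL 25.5: wL⁴/(8EI) = 16639/EI
  δ_0 = 34822/EI
Flexibility coefficient — unit upward force at B: δ_{BB} = L³/(3EI) = 204.7/EI.
The prop prevents deflection at B: R_B = δ_0/δ_{BB} = 34822/204.7 = 170.1 kN.
Vertical equilibrium: R_A = ΣP − R_B = 378.2 − 170.1 = 208.1 kN.

R_A = 208.1 kN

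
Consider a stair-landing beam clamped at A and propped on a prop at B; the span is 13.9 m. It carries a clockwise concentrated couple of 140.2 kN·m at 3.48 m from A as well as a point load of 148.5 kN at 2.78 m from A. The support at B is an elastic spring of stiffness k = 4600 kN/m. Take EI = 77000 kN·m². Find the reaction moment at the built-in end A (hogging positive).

M_A = 349.1 kN·m

Take the reaction at B as the redundant and release it; the primary structure is a cantilever fixed at A.
Primary-structure tip deflection at B by superposition:
  clockwise couple 140.2 at a = 3.48: M₀a(2L − a)/(2EI) = 5933/EI
  point load 148.5 at a = 2.78: Pa²(3L − a)/(6EI) = 7445/EI
  δ_0 = 13377/EI
Tip deflection under a unit load at B: L³/(3EI) = 895.2/EI.
With EI = 77000 kN·m²: δ_0 = 0.17373 m and δ_{BB} = 0.011626 m/kN.
Compatibility — the spring shortens by R_B/k under the reaction it provides: δ_0 − R_B·δ_{BB} = R_B/k. With 1/k = 0.000217 m/kN, R_B = δ_0 / (δ_{BB} + 1/k) = 0.17373 / (0.011626 + 0.000217) = 14.67 kN.
Moment equilibrium about A: M_A = Σ(load moments about A) − R_B·L = 553 − 14.67×13.9 = 349.1 kN·m.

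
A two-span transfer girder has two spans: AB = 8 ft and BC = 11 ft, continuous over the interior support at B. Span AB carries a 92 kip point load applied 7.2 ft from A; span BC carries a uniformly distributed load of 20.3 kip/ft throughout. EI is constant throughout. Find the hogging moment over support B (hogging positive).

M_B = 204.3 kip·ft

Release continuity at B by inserting a hinge; the redundant is the internal moment M_B. The primary structure is two simply-supported spans AB and BC.
Discontinuity in slope at B on the released structure — sum the simple-span end rotations:
  span AB: point load 92 at a = 7.2: Pab(L + a)/(6LEI) = 167.8/EI
  span BC: UDL 20.3: wL³/(24EI) = 1126/EI
  relative rotation θ_0 = (167.8 + 1126)/EI = 1294/EI
A unit hogging moment at B produces rotation L₁/(3EI) + L₂/(3EI) = 6.333/EI.
Compatibility: M_B·(L₁+L₂)/(3EI) = θ_0, giving M_B = 204.3 kip·ft (hogging).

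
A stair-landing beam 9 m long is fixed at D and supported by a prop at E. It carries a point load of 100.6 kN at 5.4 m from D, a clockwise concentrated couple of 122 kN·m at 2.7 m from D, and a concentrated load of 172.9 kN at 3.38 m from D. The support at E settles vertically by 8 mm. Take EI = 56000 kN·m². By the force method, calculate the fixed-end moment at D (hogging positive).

M_D = 493.8 kN·m

Choose R_E as the redundant. The primary structure is the cantilever fixed at D.
Deflection at E on the released cantilever, summing each load's contribution:
  point load 100.6 at a = 5.4: Pa²(3L − a)/(6EI) = 10561/EI
  clockwise couple 122 at a = 2.7: M₀a(2L − a)/(2EI) = 2520/EI
  point load 172.9 at a = 3.38: Pa²(3L − a)/(6EI) = 7776/EI
  δ_0 = 20857/EI
Tip deflection under a unit load at E: L³/(3EI) = 243/EI.
With EI = 56000 kN·m²: δ_0 = 0.37244 m and δ_{EE} = 0.004339 m/kN.
Compatibility — the beam at E must follow the support down by 0.008 m: δ_0 − R_E·δ_{EE} = 0.008, so R_E = (0.37244 − 0.008)/0.004339 = 83.99 kN.
Moment equilibrium about D: M_D = Σ(load moments about D) − R_E·L = 1250 − 83.99×9 = 493.8 kN·m.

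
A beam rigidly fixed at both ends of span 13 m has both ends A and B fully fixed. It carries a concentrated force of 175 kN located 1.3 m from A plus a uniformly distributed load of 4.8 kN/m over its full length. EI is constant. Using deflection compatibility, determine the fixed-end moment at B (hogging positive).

Release both end moments; the primary structure is a simply-supported span AB with redundants M_A and M_B.
On the primary (simply-supported) span, the end slopes from the loading are:
  at A: point load 175 at a = 1.3: Pab(L + b)/(6LEI) = 842.9/EI
  at B: point load 175 at a = 1.3: Pab(L + a)/(6LEI) = 488/EI
  at A: UDL 4.8: wL³/(24EI) = 439.4/EI
  at B: UDL 4.8: wL³/(24EI) = 439.4/EI
  θ_A0 = 1282/EI,  θ_B0 = 927.4/EI
Flexibility coefficients: a unit moment at one end gives L/(3EI) there and L/(6EI) at the far end, so f₁₁ = f₂₂ = 4.333/EI and f₁₂ = f₂₁ = 2.167/EI.
Compatibility — zero rotation at each built-in end:
  4.333 M_A + 2.167 M_B = 1282
  2.167 M_A + 4.333 M_B = 927.4
Solving the pair gives M_A = 251.9 kN·m and M_B = 88.08 kN·m (hogging).

M_B = 88.08 kN·m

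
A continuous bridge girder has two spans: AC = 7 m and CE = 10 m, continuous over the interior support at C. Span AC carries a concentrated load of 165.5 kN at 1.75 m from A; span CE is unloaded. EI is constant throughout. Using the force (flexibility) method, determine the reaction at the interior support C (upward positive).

R_C = 54.95 kN

Take M_C as the redundant. Released structure: two simple spans AC and CE with a hinge at C.
End slopes at the hinge C, treating each span as simply supported:
  span AC: point load 165.5 at a = 1.75: Pab(L + a)/(6LEI) = 316.8/EI
  relative rotation θ_0 = (316.8 + 0)/EI = 316.8/EI
A unit hogging moment at C produces rotation L₁/(3EI) + L₂/(3EI) = 5.667/EI.
Compatibility: M_C·(L₁+L₂)/(3EI) = θ_0, giving M_C = 55.9 kN·m (hogging).
Span AC, ΣM about A with M_C applied at C: R_C^{AC}·7 = 289.6 + 55.9, so R_C^{AC} = 49.36 kN and R_A = 165.5 − 49.36 = 116.1 kN.
Span CE, ΣM about E: R_C^{CE}·10 = 0 + 55.9, so R_C^{CE} = 5.59 kN and R_E = 0 − 5.59 = -5.59 kN.
R_C = 49.36 + 5.59 = 54.95 kN.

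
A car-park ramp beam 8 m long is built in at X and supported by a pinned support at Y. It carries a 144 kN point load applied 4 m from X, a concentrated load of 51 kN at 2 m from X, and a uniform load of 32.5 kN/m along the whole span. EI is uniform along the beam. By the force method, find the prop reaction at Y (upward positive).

Choose R_Y as the redundant. The primary structure is the cantilever fixed at X.
Downward deflection at the released point Y due to the loads:
  point load 144 at a = 4: Pa²(3L − a)/(6EI) = 7680/EI
  point load 51 at a = 2: Pa²(3L − a)/(6EI) = 748/EI
  UDL 32.5: wL⁴/(8EI) = 16640/EI
  δ_0 = 25068/EI
Flexibility coefficient — unit upward force at Y: δ_{YY} = L³/(3EI) = 170.7/EI.
Compatibility at Y: δ_0 − R_Y·δ_{YY} = 0, so R_Y = 25068/170.7 = 146.9 kN.

R_Y = 146.9 kN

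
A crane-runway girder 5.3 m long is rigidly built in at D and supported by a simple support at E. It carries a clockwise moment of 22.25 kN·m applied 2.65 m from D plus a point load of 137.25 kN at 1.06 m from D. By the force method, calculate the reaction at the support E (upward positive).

R_E = 12.41 kN

Choose R_E as the redundant. The primary structure is the cantilever fixed at D.
Deflection at E on the released cantilever, summing each load's contribution:
  clockwise couple 22.25 at a = 2.65: M₀a(2L − a)/(2EI) = 234.4/EI
  point load 137.25 at a = 1.06: Pa²(3L − a)/(6EI) = 381.4/EI
  δ_0 = 615.8/EI
Tip deflection under a unit load at E: L³/(3EI) = 49.63/EI.
Compatibility at E: δ_0 − R_E·δ_{EE} = 0, so R_E = 615.8/49.63 = 12.41 kN.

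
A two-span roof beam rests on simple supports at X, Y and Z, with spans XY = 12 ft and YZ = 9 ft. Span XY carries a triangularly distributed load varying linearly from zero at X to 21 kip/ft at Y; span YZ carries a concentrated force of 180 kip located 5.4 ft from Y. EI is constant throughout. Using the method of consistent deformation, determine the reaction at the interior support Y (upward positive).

R_Y = 201.1 kip

Release continuity at Y by inserting a hinge; the redundant is the internal moment M_Y. The primary structure is two simply-supported spans XY and YZ.
End slopes at the hinge Y, treating each span as simply supported:
  span XY: triangular load, peak 21: w₀L³/(45EI) = 806.4/EI
  span YZ: point load 180 at a = 5.4: Pab(L + b)/(6LEI) = 816.5/EI
  relative rotation θ_0 = (806.4 + 816.5)/EI = 1623/EI
A unit hogging moment at Y produces rotation L₁/(3EI) + L₂/(3EI) = 7/EI.
Slope continuity at Y: θ_0 = M_Y·7/EI, so M_Y = 1623/7 = 231.8 kip·ft (hogging).
Span XY, ΣM about X with M_Y applied at Y: R_Y^{XY}·12 = 1008 + 231.8, so R_Y^{XY} = 103.3 kip and R_X = 126 − 103.3 = 22.68 kip.
Span YZ, ΣM about Z: R_Y^{YZ}·9 = 648 + 231.8, so R_Y^{YZ} = 97.76 kip and R_Z = 180 − 97.76 = 82.24 kip.
R_Y = 103.3 + 97.76 = 201.1 kip.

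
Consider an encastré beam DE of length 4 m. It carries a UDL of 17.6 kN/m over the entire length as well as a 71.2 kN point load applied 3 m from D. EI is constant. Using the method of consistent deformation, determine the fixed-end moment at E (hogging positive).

M_E = 63.52 kN·m

Take the two fixed-end moments M_D, M_E as redundants; the released structure is the simple span DE.
Simple-span end rotations at D and E under the given loads:
  at D: UDL 17.6: wL³/(24EI) = 46.93/EI
  at E: UDL 17.6: wL³/(24EI) = 46.93/EI
  at D: point load 71.2 at a = 3: Pab(L + b)/(6LEI) = 44.5/EI
  at E: point load 71.2 at a = 3: Pab(L + a)/(6LEI) = 62.3/EI
  θ_D0 = 91.43/EI,  θ_E0 = 109.2/EI
Flexibility coefficients: a unit moment at one end gives L/(3EI) there and L/(6EI) at the far end, so f₁₁ = f₂₂ = 1.333/EI and f₁₂ = f₂₁ = 0.6667/EI.
Compatibility — zero rotation at each built-in end:
  1.333 M_D + 0.6667 M_E = 91.43
  0.6667 M_D + 1.333 M_E = 109.2
Solving the pair gives M_D = 36.82 kN·m and M_E = 63.52 kN·m (hogging).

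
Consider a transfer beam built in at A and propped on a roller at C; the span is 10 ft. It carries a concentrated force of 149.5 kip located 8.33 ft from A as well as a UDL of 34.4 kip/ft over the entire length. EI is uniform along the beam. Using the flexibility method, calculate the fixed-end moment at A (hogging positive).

Remove the prop at C; the released (primary) structure is a cantilever built in at A.
Deflection at C on the released cantilever, summing each load's contribution:
  point load 149.5 at a = 8.33: Pa²(3L − a)/(6EI) = 37466/EI
  UDL 34.4: wL⁴/(8EI) = 43000/EI
  δ_0 = 80466/EI
Tip deflection under a unit load at C: L³/(3EI) = 333.3/EI.
Compatibility at C: δ_0 − R_C·δ_{CC} = 0, so R_C = 80466/333.3 = 241.4 kip.
Moment equilibrium about A: M_A = Σ(load moments about A) − R_C·L = 2965 − 241.4×10 = 551.4 kip·ft.

M_A = 551.4 kip·ft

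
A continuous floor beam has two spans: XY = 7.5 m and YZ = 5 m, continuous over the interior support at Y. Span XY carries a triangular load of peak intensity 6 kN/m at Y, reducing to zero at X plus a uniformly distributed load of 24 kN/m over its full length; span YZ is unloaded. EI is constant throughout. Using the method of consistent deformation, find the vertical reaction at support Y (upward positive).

R_Y = 143.2 kN

Insert a hinge at Y; M_Y is the redundant, and each span becomes simply supported.
End slopes at the hinge Y, treating each span as simply supported:
  span XY: triangular load, peak 6: w₀L³/(45EI) = 56.25/EI
  span XY: UDL 24: wL³/(24EI) = 421.9/EI
  relative rotation θ_0 = (478.1 + 0)/EI = 478.1/EI
A unit hogging moment at Y produces rotation L₁/(3EI) + L₂/(3EI) = 4.167/EI.
Slope continuity at Y: θ_0 = M_Y·4.167/EI, so M_Y = 478.1/4.167 = 114.8 kN·m (hogging).
Span XY, ΣM about X with M_Y applied at Y: R_Y^{XY}·7.5 = 787.5 + 114.8, so R_Y^{XY} = 120.3 kN and R_X = 202.5 − 120.3 = 82.2 kN.
Span YZ, ΣM about Z: R_Y^{YZ}·5 = 0 + 114.8, so R_Y^{YZ} = 22.95 kN and R_Z = 0 − 22.95 = -22.95 kN.
R_Y = 120.3 + 22.95 = 143.2 kN.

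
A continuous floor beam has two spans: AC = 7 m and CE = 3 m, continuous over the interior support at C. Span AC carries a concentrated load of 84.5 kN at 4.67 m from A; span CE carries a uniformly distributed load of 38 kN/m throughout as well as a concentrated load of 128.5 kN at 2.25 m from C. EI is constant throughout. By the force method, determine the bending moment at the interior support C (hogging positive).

M_C = 103 kN·m

Take M_C as the redundant. Released structure: two simple spans AC and CE with a hinge at C.
End slopes at the hinge C, treating each span as simply supported:
  span AC: point load 84.5 at a = 4.67: Pab(L + a)/(6LEI) = 255.5/EI
  span CE: UDL 38: wL³/(24EI) = 42.75/EI
  span CE: point load 128.5 at a = 2.25: Pab(L + b)/(6LEI) = 45.18/EI
  relative rotation θ_0 = (255.5 + 87.93)/EI = 343.4/EI
A unit hogging moment at C produces rotation L₁/(3EI) + L₂/(3EI) = 3.333/EI.
Compatibility: M_C·(L₁+L₂)/(3EI) = θ_0, giving M_C = 103 kN·m (hogging).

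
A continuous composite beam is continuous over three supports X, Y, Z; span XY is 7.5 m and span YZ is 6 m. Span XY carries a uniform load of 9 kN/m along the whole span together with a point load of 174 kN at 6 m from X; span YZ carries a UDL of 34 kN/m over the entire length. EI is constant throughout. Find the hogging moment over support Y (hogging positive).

Release continuity at Y by inserting a hinge; the redundant is the internal moment M_Y. The primary structure is two simply-supported spans XY and YZ.
End slopes at the hinge Y, treating each span as simply supported:
  span XY: UDL 9: wL³/(24EI) = 158.2/EI
  span XY: point load 174 at a = 6: Pab(L + a)/(6LEI) = 469.8/EI
  span YZ: UDL 34: wL³/(24EI) = 306/EI
  relative rotation θ_0 = (628 + 306)/EI = 934/EI
A unit hogging moment at Y produces rotation L₁/(3EI) + L₂/(3EI) = 4.5/EI.
Slope continuity at Y: θ_0 = M_Y·4.5/EI, so M_Y = 934/4.5 = 207.6 kN·m (hogging).

M_Y = 207.6 kN·m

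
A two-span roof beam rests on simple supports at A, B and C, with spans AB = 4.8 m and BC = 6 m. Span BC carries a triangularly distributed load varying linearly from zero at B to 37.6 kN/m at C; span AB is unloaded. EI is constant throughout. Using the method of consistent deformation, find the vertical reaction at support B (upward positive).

Release continuity at B by inserting a hinge; the redundant is the internal moment M_B. The primary structure is two simply-supported spans AB and BC.
Discontinuity in slope at B on the released structure — sum the simple-span end rotations:
  span BC: triangular load, peak 37.6: 7w₀L³/(360EI) = 157.9/EI
  relative rotation θ_0 = (0 + 157.9)/EI = 157.9/EI
A unit hogging moment at B produces rotation L₁/(3EI) + L₂/(3EI) = 3.6/EI.
Slope continuity at B: θ_0 = M_B·3.6/EI, so M_B = 157.9/3.6 = 43.87 kN·m (hogging).
Span AB, ΣM about A with M_B applied at B: R_B^{AB}·4.8 = 0 + 43.87, so R_B^{AB} = 9.139 kN and R_A = 0 − 9.139 = -9.139 kN.
Span BC, ΣM about C: R_B^{BC}·6 = 225.6 + 43.87, so R_B^{BC} = 44.91 kN and R_C = 112.8 − 44.91 = 67.89 kN.
R_B = 9.139 + 44.91 = 54.05 kN.

R_B = 54.05 kN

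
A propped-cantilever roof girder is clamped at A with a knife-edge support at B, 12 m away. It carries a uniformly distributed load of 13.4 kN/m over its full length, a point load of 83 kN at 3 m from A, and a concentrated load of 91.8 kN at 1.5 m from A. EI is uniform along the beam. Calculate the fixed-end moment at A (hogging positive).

Release the roller at B. Primary structure: cantilever fixed at A.
Primary-structure tip deflection at B by superposition:
  UDL 13.4: wL⁴/(8EI) = 34733/EI
  point load 83 at a = 3: Pa²(3L − a)/(6EI) = 4108/EI
  point load 91.8 at a = 1.5: Pa²(3L − a)/(6EI) = 1188/EI
  δ_0 = 40029/EI
Tip deflection under a unit load at B: L³/(3EI) = 576/EI.
The prop prevents deflection at B: R_B = δ_0/δ_{BB} = 40029/576 = 69.49 kN.
Moment equilibrium about A: M_A = Σ(load moments about A) − R_B·L = 1352 − 69.49×12 = 517.6 kN·m.

M_A = 517.6 kN·m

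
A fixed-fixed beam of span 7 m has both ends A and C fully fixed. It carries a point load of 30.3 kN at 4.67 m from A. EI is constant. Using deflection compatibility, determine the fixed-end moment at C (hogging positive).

Release both end moments; the primary structure is a simply-supported span AC with redundants M_A and M_C.
Simple-span end rotations at A and C under the given loads:
  at A: point load 30.3 at a = 4.67: Pab(L + b)/(6LEI) = 73.24/EI
  at C: point load 30.3 at a = 4.67: Pab(L + a)/(6LEI) = 91.61/EI
  θ_A0 = 73.24/EI,  θ_C0 = 91.61/EI
Flexibility coefficients: a unit moment at one end gives L/(3EI) there and L/(6EI) at the far end, so f₁₁ = f₂₂ = 2.333/EI and f₁₂ = f₂₁ = 1.167/EI.
Compatibility — zero rotation at each built-in end:
  2.333 M_A + 1.167 M_C = 73.24
  1.167 M_A + 2.333 M_C = 91.61
Solving the pair gives M_A = 15.68 kN·m and M_C = 31.42 kN·m (hogging).

M_C = 31.42 kN·m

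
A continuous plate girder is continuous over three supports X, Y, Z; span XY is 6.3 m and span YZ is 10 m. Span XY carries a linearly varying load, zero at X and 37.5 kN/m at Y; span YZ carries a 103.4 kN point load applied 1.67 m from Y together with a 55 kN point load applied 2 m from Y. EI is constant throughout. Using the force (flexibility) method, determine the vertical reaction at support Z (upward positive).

R_Z = 11.49 kN

Release continuity at Y by inserting a hinge; the redundant is the internal moment M_Y. The primary structure is two simply-supported spans XY and YZ.
End slopes at the hinge Y, treating each span as simply supported:
  span XY: triangular load, peak 37.5: w₀L³/(45EI) = 208.4/EI
  span YZ: point load 103.4 at a = 1.67: Pab(L + b)/(6LEI) = 439.4/EI
  span YZ: point load 55 at a = 2: Pab(L + b)/(6LEI) = 264/EI
  relative rotation θ_0 = (208.4 + 703.4)/EI = 911.8/EI
A unit hogging moment at Y produces rotation L₁/(3EI) + L₂/(3EI) = 5.433/EI.
Compatibility: M_Y·(L₁+L₂)/(3EI) = θ_0, giving M_Y = 167.8 kN·m (hogging).
Span YZ, ΣM about Z: R_Y^{YZ}·10 = 1301 + 167.8, so R_Y^{YZ} = 146.9 kN and R_Z = 158.4 − 146.9 = 11.49 kN.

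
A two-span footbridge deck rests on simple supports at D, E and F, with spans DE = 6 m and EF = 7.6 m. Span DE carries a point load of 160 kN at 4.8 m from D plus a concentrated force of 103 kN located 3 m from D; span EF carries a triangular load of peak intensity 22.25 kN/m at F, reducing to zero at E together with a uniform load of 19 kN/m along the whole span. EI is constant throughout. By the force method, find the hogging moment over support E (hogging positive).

M_E = 230.7 kN·m

Insert a hinge at E; M_E is the redundant, and each span becomes simply supported.
Discontinuity in slope at E on the released structure — sum the simple-span end rotations:
  span DE: point load 160 at a = 4.8: Pab(L + a)/(6LEI) = 276.5/EI
  span DE: point load 103 at a = 3: Pab(L + a)/(6LEI) = 231.8/EI
  span EF: triangular load, peak 22.25: 7w₀L³/(360EI) = 189.9/EI
  span EF: UDL 19: wL³/(24EI) = 347.5/EI
  relative rotation θ_0 = (508.2 + 537.4)/EI = 1046/EI
A unit hogging moment at E produces rotation L₁/(3EI) + L₂/(3EI) = 4.533/EI.
Slope continuity at E: θ_0 = M_E·4.533/EI, so M_E = 1046/4.533 = 230.7 kN·m (hogging).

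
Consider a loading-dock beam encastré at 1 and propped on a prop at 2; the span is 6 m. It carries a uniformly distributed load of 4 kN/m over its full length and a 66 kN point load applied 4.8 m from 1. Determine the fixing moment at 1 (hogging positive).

Choose R_2 as the redundant. The primary structure is the cantilever fixed at 1.
Primary-structure tip deflection at 2 by superposition:
  UDL 4: wL⁴/(8EI) = 648/EI
  point load 66 at a = 4.8: Pa²(3L − a)/(6EI) = 3345/EI
  δ_0 = 3993/EI
Tip deflection under a unit load at 2: L³/(3EI) = 72/EI.
Compatibility at 2: δ_0 − R_2·δ_{22} = 0, so R_2 = 3993/72 = 55.46 kN.
Moment equilibrium about 1: M_1 = Σ(load moments about 1) − R_2·L = 388.8 − 55.46×6 = 56.02 kN·m.

M_1 = 56.02 kN·m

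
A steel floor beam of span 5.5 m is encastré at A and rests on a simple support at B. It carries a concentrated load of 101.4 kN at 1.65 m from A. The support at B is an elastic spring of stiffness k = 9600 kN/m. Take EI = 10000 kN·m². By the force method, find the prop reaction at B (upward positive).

Take the reaction at B as the redundant and release it; the primary structure is a cantilever fixed at A.
Free-end deflection of the primary structure under the applied loading (downward +):
  point load 101.4 at a = 1.65: Pa²(3L − a)/(6EI) = 683.3/EI
Tip deflection under a unit load at B: L³/(3EI) = 55.46/EI.
With EI = 10000 kN·m²: δ_0 = 0.068325 m and δ_{BB} = 0.005546 m/kN.
Compatibility — the spring shortens by R_B/k under the reaction it provides: δ_0 − R_B·δ_{BB} = R_B/k. With 1/k = 0.000104 m/kN, R_B = δ_0 / (δ_{BB} + 1/k) = 0.068325 / (0.005546 + 0.000104) = 12.09 kN.

R_B = 12.09 kN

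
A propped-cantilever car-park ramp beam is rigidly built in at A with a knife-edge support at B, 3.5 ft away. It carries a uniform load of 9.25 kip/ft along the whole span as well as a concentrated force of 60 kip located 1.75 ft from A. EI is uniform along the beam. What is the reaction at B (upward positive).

R_B = 30.89 kip

Take the reaction at B as the redundant and release it; the primary structure is a cantilever fixed at A.
Primary-structure tip deflection at B by superposition:
  UDL 9.25: wL⁴/(8EI) = 173.5/EI
  point load 60 at a = 1.75: Pa²(3L − a)/(6EI) = 268/EI
  δ_0 = 441.5/EI
Tip deflection under a unit load at B: L³/(3EI) = 14.29/EI.
The prop prevents deflection at B: R_B = δ_0/δ_{BB} = 441.5/14.29 = 30.89 kip.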